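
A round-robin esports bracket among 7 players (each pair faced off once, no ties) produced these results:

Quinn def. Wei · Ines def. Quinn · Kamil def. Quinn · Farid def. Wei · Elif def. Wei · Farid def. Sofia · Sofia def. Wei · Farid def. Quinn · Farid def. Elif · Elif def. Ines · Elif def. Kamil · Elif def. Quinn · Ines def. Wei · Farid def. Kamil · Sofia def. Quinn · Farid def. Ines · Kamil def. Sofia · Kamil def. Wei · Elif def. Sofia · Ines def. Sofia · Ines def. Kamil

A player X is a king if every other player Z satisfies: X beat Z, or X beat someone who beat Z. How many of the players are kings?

1

Elif cannot reach Farid in two steps.
Quinn cannot reach Elif, Kamil, Ines, Sofia, Farid in two steps.
Kamil cannot reach Elif, Ines, Farid in two steps.
Ines cannot reach Elif, Farid in two steps.
Wei cannot reach Elif, Quinn, Kamil, Ines, Sofia, Farid in two steps.
Sofia cannot reach Elif, Kamil, Ines, Farid in two steps.
Farid reaches everyone (king).
Kings: Farid — 1.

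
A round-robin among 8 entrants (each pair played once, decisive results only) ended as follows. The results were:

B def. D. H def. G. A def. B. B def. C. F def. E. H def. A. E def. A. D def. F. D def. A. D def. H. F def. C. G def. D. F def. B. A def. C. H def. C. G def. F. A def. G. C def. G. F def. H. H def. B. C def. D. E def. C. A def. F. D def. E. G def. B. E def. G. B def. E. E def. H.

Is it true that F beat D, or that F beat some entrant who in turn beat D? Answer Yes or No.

Yes

F did not beat D directly.
F beat B, C, E, H. Of those, B beat D.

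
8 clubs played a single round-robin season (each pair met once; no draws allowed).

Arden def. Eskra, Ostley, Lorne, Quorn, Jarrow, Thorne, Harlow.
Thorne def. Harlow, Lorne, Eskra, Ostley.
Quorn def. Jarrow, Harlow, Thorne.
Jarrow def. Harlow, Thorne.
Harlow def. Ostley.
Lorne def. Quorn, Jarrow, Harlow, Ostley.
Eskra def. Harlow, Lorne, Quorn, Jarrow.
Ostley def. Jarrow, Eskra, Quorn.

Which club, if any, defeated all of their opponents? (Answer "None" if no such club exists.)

Arden has 7 wins out of 7 opponents — a perfect record.

Arden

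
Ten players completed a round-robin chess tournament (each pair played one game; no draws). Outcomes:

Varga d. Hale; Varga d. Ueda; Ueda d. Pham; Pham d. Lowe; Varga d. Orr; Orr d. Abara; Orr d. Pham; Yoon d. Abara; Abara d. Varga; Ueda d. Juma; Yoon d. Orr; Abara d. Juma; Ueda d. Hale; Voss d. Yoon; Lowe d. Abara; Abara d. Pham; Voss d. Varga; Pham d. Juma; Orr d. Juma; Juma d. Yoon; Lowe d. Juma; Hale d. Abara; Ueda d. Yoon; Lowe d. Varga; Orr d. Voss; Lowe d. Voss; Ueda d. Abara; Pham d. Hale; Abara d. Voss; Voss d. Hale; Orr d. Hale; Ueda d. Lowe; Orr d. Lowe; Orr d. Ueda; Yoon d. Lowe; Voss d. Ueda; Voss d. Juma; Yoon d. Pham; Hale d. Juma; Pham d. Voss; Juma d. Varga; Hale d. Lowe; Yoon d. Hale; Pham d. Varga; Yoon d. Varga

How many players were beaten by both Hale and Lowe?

Hale beat: Lowe, Juma, Abara.
Lowe beat: Varga, Juma, Abara, Voss.
Both beat: Juma, Abara — 2.

2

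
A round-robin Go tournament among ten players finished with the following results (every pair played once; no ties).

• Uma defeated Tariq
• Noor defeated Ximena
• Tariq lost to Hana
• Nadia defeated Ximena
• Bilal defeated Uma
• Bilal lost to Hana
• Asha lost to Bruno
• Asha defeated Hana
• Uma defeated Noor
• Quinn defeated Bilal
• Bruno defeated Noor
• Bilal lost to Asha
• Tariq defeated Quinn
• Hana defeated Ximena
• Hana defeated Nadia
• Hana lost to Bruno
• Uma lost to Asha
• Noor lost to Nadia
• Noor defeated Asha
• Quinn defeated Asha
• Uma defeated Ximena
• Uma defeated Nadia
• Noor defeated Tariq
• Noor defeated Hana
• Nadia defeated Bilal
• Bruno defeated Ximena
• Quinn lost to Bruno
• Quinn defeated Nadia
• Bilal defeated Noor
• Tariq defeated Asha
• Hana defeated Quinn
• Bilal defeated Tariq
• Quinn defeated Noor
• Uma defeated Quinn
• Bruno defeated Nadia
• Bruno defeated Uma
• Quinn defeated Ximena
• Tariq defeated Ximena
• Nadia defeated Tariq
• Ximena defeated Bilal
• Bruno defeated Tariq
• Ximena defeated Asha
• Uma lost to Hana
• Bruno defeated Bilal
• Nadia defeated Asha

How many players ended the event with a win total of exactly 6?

1

Win totals: Ximena 2, Quinn 5, Tariq 3, Bruno 9, Uma 5, Noor 4, Bilal 3, Hana 6, Nadia 5, Asha 3.
Exactly 6: Hana — 1 player.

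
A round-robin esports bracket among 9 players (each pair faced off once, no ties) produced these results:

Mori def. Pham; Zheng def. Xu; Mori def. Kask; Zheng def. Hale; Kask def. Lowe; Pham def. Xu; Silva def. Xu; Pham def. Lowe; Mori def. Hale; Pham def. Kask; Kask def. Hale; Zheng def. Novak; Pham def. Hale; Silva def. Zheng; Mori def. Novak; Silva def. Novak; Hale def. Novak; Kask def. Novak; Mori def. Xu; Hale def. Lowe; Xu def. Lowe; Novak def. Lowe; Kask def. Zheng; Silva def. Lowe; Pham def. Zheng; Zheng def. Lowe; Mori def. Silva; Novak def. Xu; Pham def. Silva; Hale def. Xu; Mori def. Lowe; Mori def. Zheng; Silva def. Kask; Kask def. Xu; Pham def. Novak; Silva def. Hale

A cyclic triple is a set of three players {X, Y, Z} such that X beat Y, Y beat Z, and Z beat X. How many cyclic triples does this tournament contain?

0

Win totals: Mori 8, Kask 5, Novak 2, Hale 3, Lowe 0, Zheng 4, Silva 6, Pham 7, Xu 1.
A player with w wins dominates both others in C(w,2) triples; summing gives 28 + 10 + 1 + 3 + 0 + 6 + 15 + 21 + 0 = 84 transitive triples.
Total triples C(9,3) = 84, so cyclic triples = 84 − 84 = 0.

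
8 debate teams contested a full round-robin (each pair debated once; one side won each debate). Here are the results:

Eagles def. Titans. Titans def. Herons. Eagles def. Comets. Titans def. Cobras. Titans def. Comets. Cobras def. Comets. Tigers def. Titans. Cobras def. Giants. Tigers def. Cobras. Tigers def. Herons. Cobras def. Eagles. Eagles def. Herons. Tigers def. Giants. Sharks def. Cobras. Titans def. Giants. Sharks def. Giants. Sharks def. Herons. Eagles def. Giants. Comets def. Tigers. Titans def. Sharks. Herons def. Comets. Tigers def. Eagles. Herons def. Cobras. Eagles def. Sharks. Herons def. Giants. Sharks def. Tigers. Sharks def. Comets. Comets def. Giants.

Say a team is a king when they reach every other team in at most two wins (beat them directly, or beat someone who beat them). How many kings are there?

Tigers reaches everyone (king).
Titans reaches everyone (king).
Cobras reaches everyone (king).
Herons cannot reach Titans, Sharks in two steps.
Eagles reaches everyone (king).
Sharks reaches everyone (king).
Comets cannot reach Sharks in two steps.
Giants cannot reach Tigers, Titans, Cobras, Herons, Eagles, Sharks, Comets in two steps.
Kings: Tigers, Titans, Cobras, Eagles, Sharks — 5.

5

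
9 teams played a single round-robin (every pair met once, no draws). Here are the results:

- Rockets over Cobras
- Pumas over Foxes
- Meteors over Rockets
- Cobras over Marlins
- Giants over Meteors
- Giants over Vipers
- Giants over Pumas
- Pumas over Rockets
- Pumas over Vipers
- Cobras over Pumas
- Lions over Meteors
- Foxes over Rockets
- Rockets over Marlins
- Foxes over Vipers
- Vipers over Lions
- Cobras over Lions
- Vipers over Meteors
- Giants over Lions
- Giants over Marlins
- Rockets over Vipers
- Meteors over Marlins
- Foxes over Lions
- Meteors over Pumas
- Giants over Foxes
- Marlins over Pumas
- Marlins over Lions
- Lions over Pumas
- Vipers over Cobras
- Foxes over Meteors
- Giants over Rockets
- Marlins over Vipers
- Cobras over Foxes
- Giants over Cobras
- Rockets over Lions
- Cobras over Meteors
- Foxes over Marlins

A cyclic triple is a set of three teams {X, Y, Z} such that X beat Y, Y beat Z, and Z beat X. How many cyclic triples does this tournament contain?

Win totals: Cobras 5, Foxes 5, Meteors 3, Giants 8, Marlins 3, Vipers 3, Lions 2, Rockets 4, Pumas 3.
A team with w wins dominates both others in C(w,2) triples; summing gives 10 + 10 + 3 + 28 + 3 + 3 + 1 + 6 + 3 = 67 transitive triples.
Total triples C(9,3) = 84, so cyclic triples = 84 − 67 = 17.

17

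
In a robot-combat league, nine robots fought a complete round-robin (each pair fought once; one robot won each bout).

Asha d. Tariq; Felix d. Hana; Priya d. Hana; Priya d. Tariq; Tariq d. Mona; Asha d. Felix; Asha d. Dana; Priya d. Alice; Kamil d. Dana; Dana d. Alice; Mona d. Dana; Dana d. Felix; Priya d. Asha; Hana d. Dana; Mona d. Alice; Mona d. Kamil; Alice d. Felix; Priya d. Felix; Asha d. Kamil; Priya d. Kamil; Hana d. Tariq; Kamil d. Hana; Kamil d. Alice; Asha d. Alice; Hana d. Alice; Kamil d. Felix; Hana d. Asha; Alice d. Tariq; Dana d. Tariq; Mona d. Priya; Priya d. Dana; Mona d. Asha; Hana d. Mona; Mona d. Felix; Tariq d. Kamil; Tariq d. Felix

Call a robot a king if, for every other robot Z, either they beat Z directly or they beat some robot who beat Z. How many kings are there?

Mona reaches everyone (king).
Tariq reaches everyone (king).
Asha cannot reach Priya in two steps.
Priya reaches everyone (king).
Felix cannot reach Priya, Kamil in two steps.
Alice cannot reach Asha, Priya, Dana in two steps.
Kamil cannot reach Priya in two steps.
Hana reaches everyone (king).
Dana cannot reach Asha, Priya in two steps.
Kings: Mona, Tariq, Priya, Hana — 4.

4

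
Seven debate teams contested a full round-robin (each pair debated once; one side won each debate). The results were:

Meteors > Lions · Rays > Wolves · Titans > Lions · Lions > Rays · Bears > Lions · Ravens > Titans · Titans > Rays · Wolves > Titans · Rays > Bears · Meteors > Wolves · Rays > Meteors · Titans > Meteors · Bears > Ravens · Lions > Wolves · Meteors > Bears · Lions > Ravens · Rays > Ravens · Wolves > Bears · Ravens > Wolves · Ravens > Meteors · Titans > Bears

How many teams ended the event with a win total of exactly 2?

Win totals: Ravens 3, Rays 4, Meteors 3, Wolves 2, Lions 3, Titans 4, Bears 2.
Exactly 2: Wolves, Bears — 2 teams.

2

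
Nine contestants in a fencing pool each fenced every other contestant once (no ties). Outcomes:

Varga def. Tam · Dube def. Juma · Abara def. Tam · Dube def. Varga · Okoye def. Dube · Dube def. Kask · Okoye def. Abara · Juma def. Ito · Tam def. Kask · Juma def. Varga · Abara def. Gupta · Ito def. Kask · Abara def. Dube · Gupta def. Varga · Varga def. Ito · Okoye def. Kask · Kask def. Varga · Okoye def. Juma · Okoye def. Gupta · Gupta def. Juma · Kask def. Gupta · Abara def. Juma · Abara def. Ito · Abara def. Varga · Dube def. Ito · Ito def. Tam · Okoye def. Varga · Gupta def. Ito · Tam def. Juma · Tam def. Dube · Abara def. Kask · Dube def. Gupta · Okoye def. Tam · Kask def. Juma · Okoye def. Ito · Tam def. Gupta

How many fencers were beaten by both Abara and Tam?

4

Abara beat: Ito, Juma, Kask, Varga, Tam, Dube, Gupta.
Tam beat: Juma, Kask, Dube, Gupta.
Both beat: Juma, Kask, Dube, Gupta — 4.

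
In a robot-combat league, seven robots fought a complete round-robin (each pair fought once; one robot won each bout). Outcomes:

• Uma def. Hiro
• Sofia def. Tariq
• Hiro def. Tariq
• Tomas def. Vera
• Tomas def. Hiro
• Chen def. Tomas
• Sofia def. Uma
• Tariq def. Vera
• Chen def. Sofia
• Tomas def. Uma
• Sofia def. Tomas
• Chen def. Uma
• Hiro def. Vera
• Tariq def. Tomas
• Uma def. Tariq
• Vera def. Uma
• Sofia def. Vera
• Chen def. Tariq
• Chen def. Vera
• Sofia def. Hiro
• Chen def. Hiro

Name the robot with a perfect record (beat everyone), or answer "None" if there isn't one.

Chen has 6 wins out of 6 opponents — a perfect record.

Chen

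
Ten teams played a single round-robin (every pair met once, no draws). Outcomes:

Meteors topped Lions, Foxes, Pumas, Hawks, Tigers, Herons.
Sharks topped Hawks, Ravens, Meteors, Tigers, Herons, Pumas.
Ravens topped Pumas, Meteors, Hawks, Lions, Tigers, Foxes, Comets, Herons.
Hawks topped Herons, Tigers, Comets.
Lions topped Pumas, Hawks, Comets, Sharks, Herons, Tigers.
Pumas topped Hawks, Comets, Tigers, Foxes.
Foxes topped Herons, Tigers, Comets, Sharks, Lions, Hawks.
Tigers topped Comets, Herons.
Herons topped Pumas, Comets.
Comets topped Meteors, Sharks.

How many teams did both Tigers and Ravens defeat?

Tigers beat: Comets, Herons.
Ravens beat: Foxes, Comets, Lions, Meteors, Pumas, Herons, Hawks, Tigers.
Both beat: Comets, Herons — 2.

2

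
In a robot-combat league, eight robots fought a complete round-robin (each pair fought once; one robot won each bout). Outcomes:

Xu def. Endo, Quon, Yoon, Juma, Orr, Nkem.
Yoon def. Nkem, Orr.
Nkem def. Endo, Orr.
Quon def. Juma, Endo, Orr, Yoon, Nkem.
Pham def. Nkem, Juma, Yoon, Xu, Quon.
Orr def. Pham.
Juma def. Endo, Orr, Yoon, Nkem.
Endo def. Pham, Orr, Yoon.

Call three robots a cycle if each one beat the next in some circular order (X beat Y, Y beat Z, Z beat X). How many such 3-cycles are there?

Win totals: Endo 3, Yoon 2, Xu 6, Orr 1, Quon 5, Juma 4, Pham 5, Nkem 2.
A robot with w wins dominates both others in C(w,2) triples; summing gives 3 + 1 + 15 + 0 + 10 + 6 + 10 + 1 = 46 transitive triples.
Total triples C(8,3) = 56, so cyclic triples = 56 − 46 = 10.

10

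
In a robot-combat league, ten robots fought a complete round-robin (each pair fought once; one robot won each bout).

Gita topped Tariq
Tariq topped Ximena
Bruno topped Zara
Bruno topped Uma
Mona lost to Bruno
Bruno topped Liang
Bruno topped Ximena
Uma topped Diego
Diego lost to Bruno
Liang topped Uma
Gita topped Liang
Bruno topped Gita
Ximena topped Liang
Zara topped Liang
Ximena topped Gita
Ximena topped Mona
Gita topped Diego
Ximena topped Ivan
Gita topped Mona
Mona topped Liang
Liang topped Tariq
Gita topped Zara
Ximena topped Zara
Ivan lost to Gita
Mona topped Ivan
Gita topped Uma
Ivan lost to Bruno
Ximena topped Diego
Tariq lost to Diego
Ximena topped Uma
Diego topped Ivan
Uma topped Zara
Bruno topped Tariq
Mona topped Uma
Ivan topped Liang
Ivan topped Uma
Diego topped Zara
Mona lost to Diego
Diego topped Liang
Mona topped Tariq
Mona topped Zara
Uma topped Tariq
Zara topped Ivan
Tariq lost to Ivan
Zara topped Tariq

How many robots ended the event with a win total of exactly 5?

2

Win totals: Ivan 3, Ximena 7, Uma 3, Mona 5, Bruno 9, Gita 7, Zara 3, Liang 2, Tariq 1, Diego 5.
Exactly 5: Mona, Diego — 2 robots.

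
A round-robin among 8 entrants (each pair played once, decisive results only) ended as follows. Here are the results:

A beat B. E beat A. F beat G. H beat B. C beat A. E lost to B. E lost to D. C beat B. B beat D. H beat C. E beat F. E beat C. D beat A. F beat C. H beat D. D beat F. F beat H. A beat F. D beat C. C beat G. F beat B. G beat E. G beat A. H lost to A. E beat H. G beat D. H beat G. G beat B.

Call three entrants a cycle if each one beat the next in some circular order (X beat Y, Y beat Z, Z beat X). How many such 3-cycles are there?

19

Win totals: A 3, B 2, C 3, D 4, E 4, F 4, G 4, H 4.
An entrant with w wins dominates both others in C(w,2) triples; summing gives 3 + 1 + 3 + 6 + 6 + 6 + 6 + 6 = 37 transitive triples.
Total triples C(8,3) = 56, so cyclic triples = 56 − 37 = 19.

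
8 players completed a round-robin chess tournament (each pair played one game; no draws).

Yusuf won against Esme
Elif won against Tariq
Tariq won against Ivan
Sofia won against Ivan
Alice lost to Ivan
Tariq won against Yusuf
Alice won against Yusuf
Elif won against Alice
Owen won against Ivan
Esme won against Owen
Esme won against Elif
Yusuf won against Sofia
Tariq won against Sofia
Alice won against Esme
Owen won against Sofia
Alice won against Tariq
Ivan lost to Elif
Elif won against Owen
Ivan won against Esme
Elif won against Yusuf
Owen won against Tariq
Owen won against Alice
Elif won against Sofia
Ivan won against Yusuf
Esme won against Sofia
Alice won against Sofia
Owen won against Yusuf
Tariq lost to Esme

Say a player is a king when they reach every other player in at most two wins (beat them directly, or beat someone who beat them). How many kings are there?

Alice reaches everyone (king).
Elif reaches everyone (king).
Yusuf cannot reach Alice in two steps.
Owen cannot reach Elif in two steps.
Esme reaches everyone (king).
Ivan reaches everyone (king).
Sofia cannot reach Elif, Owen, Tariq in two steps.
Tariq cannot reach Elif, Owen in two steps.
Kings: Alice, Elif, Esme, Ivan — 4.

4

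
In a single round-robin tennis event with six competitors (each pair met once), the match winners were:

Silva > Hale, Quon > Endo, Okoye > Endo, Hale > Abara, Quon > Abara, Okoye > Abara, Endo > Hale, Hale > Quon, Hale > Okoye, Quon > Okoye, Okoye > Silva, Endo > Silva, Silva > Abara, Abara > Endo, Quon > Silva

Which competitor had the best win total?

Quon

Win totals: Quon 4, Abara 1, Silva 2, Endo 2, Hale 3, Okoye 3.
Quon leads with 4 wins (next highest: 3).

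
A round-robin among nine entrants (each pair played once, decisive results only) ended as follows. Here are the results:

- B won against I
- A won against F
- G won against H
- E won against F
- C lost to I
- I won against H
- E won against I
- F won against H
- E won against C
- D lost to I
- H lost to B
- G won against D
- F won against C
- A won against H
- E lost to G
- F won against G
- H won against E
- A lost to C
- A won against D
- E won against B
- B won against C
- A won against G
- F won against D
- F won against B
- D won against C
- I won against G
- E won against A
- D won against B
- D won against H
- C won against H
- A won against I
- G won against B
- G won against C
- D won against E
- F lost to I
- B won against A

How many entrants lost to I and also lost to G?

I beat: C, D, F, G, H.
G beat: B, C, D, E, H.
Both beat: C, D, H — 3.

3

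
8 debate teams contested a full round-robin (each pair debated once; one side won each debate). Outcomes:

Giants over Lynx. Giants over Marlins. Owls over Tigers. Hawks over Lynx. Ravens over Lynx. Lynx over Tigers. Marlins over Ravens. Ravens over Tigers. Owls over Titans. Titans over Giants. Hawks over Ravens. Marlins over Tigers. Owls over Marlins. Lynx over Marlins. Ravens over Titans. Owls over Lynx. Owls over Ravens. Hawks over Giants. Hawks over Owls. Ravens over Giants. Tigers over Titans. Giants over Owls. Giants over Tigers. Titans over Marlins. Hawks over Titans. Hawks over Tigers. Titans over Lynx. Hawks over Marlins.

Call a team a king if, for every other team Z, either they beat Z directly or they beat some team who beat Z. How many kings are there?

Hawks reaches everyone (king).
Giants cannot reach Hawks in two steps.
Tigers cannot reach Hawks, Owls, Ravens in two steps.
Owls cannot reach Hawks in two steps.
Lynx cannot reach Hawks, Giants, Owls in two steps.
Titans cannot reach Hawks in two steps.
Marlins cannot reach Hawks, Owls in two steps.
Ravens cannot reach Hawks in two steps.
Kings: Hawks — 1.

1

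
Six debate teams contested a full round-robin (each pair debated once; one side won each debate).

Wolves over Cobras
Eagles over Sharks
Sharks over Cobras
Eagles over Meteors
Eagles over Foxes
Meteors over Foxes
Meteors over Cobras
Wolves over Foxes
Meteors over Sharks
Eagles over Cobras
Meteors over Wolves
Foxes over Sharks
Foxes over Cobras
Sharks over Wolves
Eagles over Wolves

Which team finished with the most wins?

Win totals: Foxes 2, Eagles 5, Wolves 2, Sharks 2, Meteors 4, Cobras 0.
Eagles leads with 5 wins (next highest: 4).

Eagles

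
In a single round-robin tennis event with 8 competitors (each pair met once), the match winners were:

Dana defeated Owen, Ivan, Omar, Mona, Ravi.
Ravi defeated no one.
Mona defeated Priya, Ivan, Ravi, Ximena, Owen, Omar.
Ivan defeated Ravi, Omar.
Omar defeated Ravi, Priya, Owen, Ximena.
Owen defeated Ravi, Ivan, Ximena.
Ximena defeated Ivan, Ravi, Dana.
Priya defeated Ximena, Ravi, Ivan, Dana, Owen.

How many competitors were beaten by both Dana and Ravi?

0

Dana beat: Ivan, Owen, Ravi, Omar, Mona.
Ravi beat: no one.
No one was beaten by both.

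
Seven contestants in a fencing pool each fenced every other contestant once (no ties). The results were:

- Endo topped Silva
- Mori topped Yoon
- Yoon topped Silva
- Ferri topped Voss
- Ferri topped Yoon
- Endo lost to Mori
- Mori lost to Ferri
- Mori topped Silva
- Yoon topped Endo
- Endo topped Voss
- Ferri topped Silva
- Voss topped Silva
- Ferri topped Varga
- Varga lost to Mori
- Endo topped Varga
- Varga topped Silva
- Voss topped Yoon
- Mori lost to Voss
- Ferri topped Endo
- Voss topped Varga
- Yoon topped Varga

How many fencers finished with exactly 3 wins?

Win totals: Voss 4, Ferri 6, Yoon 3, Varga 1, Silva 0, Mori 4, Endo 3.
Exactly 3: Yoon, Endo — 2 fencers.

2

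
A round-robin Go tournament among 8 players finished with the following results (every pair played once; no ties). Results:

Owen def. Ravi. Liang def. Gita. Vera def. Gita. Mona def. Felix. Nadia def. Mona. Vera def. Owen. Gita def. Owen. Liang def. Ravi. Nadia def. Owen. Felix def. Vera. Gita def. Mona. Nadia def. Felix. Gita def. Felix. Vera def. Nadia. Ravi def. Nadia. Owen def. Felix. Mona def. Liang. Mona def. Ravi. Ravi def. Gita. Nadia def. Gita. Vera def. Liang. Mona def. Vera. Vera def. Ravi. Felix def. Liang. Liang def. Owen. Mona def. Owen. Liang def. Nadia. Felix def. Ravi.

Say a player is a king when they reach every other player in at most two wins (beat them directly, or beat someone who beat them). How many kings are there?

Liang cannot reach Vera in two steps.
Vera reaches everyone (king).
Felix cannot reach Mona in two steps.
Gita cannot reach Nadia in two steps.
Mona reaches everyone (king).
Ravi cannot reach Liang, Vera in two steps.
Nadia reaches everyone (king).
Owen cannot reach Mona in two steps.
Kings: Vera, Mona, Nadia — 3.

3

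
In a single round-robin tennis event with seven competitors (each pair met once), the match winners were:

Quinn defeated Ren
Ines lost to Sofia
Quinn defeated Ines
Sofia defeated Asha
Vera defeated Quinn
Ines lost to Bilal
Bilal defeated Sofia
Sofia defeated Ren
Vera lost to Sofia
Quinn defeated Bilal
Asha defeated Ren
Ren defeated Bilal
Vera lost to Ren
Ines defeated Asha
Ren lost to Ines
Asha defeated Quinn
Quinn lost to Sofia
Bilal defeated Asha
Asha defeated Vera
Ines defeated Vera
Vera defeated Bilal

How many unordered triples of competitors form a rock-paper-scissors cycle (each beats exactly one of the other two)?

11

Win totals: Bilal 3, Asha 3, Quinn 3, Sofia 5, Ren 2, Ines 3, Vera 2.
A competitor with w wins dominates both others in C(w,2) triples; summing gives 3 + 3 + 3 + 10 + 1 + 3 + 1 = 24 transitive triples.
Total triples C(7,3) = 35, so cyclic triples = 35 − 24 = 11.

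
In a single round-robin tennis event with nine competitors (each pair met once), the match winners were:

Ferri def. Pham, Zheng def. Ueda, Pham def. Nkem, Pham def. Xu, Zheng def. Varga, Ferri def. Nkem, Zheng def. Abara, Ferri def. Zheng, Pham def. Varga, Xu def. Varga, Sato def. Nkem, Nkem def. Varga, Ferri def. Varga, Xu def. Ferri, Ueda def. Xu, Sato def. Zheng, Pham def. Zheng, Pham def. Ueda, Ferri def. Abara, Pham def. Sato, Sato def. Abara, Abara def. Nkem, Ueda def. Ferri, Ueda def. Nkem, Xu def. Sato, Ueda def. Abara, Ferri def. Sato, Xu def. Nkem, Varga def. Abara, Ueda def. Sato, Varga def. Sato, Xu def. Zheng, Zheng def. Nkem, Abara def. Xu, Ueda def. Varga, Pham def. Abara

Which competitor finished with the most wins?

Win totals: Ferri 6, Xu 5, Sato 3, Ueda 6, Abara 2, Varga 2, Nkem 1, Zheng 4, Pham 7.
Pham leads with 7 wins (next highest: 6).

Pham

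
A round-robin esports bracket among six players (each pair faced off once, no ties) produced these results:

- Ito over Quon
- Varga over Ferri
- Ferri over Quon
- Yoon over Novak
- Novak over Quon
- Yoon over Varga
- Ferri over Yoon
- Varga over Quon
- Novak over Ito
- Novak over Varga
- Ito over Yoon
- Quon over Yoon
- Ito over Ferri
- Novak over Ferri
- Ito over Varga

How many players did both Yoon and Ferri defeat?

Yoon beat: Novak, Varga.
Ferri beat: Quon, Yoon.
No one was beaten by both.

0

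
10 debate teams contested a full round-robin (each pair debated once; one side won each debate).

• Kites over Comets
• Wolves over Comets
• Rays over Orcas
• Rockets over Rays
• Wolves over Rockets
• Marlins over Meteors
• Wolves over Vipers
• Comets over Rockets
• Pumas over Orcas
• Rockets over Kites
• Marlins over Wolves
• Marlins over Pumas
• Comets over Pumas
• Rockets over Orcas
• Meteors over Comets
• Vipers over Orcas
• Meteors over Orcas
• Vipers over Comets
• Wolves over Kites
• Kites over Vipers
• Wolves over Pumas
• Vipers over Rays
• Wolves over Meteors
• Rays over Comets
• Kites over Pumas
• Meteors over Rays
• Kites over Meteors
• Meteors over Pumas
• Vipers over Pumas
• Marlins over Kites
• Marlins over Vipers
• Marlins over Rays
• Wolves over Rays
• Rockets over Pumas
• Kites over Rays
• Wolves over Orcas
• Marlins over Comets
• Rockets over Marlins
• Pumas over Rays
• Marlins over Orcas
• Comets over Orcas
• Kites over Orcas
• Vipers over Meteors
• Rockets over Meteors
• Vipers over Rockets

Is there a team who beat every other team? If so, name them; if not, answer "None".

None

Highest win total is Wolves with 8 (out of 9 possible).
Wolves lost to Marlins, so no team went undefeated.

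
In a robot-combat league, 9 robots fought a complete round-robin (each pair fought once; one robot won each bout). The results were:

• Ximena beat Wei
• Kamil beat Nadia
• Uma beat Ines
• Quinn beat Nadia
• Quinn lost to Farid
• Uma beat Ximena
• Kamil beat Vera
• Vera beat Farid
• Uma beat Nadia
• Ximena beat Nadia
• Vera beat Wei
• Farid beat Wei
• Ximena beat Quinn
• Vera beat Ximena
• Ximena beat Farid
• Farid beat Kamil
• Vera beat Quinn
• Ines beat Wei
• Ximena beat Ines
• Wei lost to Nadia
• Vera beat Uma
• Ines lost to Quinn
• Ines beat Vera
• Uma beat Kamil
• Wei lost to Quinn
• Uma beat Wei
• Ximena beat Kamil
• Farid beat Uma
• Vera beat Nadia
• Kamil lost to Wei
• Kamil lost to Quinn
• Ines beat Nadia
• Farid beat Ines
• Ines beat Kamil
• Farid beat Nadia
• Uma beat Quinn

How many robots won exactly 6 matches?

Win totals: Wei 1, Ximena 6, Quinn 4, Uma 6, Nadia 1, Ines 4, Kamil 2, Farid 6, Vera 6.
Exactly 6: Ximena, Uma, Farid, Vera — 4 robots.

4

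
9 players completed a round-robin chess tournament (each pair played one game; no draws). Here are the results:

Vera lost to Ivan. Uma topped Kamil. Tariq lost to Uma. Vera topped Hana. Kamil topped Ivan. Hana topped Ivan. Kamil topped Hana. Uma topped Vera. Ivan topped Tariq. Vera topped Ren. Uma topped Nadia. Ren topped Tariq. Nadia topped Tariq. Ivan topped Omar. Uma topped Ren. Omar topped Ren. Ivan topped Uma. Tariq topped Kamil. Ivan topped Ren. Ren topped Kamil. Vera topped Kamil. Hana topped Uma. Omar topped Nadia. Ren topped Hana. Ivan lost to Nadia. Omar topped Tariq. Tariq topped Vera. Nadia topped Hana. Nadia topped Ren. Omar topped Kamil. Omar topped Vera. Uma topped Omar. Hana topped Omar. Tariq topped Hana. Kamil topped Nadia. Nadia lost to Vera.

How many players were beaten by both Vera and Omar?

Vera beat: Hana, Ren, Nadia, Kamil.
Omar beat: Tariq, Ren, Vera, Nadia, Kamil.
Both beat: Ren, Nadia, Kamil — 3.

3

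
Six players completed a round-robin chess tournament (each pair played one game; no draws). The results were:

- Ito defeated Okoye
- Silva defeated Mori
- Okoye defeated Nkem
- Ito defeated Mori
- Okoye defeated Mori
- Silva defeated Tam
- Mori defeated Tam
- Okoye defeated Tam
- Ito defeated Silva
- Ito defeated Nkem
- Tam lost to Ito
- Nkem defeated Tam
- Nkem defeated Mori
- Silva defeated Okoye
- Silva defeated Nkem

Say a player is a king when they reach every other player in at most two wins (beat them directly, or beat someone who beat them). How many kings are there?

1

Silva cannot reach Ito in two steps.
Nkem cannot reach Silva, Ito, Okoye in two steps.
Ito reaches everyone (king).
Mori cannot reach Silva, Nkem, Ito, Okoye in two steps.
Okoye cannot reach Silva, Ito in two steps.
Tam cannot reach Silva, Nkem, Ito, Mori, Okoye in two steps.
Kings: Ito — 1.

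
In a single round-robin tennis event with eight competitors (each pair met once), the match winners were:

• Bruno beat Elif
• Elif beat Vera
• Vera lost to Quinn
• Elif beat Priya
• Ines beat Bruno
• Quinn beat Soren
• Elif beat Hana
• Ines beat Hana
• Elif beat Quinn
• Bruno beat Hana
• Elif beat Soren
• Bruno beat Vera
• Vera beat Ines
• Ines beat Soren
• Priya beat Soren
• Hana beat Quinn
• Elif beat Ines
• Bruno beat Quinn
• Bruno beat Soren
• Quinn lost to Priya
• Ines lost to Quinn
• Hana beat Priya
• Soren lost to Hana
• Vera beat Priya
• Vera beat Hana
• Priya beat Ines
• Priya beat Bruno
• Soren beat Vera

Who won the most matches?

Win totals: Soren 1, Bruno 5, Priya 4, Vera 3, Elif 6, Ines 3, Hana 3, Quinn 3.
Elif leads with 6 wins (next highest: 5).

Elif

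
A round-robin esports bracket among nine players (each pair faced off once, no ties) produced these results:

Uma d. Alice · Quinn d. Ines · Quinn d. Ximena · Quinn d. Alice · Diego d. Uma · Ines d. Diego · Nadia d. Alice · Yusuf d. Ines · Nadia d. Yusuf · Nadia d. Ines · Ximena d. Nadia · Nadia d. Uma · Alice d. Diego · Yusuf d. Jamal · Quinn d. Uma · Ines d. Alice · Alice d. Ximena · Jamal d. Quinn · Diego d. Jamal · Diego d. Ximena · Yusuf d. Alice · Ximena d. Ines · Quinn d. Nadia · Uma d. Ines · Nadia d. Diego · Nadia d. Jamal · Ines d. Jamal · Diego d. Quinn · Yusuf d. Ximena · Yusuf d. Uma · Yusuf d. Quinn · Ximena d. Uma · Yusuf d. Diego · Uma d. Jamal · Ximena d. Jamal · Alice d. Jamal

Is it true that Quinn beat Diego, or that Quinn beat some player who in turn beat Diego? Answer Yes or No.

Quinn did not beat Diego directly.
Quinn beat Nadia, Alice, Ines, Ximena, Uma. Of those, Nadia beat Diego.

Yes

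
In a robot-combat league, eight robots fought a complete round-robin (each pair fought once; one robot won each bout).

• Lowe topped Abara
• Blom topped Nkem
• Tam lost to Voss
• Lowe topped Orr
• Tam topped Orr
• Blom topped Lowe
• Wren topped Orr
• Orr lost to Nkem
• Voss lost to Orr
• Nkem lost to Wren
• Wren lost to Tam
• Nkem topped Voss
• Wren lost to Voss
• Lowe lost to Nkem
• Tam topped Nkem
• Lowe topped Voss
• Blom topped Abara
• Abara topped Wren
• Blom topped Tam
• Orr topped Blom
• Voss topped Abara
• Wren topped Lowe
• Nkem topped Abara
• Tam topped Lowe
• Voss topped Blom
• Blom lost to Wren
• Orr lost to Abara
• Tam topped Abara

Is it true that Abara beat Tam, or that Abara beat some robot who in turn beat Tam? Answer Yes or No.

No

Abara did not beat Tam directly.
Abara beat Orr, Wren, but each of them lost to Tam. No two-step path.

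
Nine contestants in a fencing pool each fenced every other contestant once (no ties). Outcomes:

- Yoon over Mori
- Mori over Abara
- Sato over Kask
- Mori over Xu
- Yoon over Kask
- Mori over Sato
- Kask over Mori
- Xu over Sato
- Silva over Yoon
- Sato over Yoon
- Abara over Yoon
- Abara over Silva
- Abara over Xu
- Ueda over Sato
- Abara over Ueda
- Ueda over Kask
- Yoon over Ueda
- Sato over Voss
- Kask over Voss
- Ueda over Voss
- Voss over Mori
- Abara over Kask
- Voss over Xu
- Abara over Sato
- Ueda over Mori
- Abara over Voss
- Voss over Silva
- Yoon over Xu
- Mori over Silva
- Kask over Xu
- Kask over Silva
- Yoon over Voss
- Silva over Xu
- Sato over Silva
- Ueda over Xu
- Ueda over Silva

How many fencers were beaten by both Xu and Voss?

Xu beat: Sato.
Voss beat: Xu, Mori, Silva.
No one was beaten by both.

0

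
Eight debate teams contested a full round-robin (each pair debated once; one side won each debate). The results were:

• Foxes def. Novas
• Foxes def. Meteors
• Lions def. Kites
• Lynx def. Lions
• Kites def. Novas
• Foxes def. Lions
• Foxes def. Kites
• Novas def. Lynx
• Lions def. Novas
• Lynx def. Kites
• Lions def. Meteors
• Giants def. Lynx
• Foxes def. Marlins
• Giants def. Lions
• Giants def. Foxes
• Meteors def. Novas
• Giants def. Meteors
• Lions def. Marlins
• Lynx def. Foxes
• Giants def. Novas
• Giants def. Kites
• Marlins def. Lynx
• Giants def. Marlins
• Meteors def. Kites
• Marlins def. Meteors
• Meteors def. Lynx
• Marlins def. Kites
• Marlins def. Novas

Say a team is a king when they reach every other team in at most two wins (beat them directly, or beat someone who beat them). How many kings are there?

Marlins cannot reach Giants in two steps.
Kites cannot reach Marlins, Lions, Giants, Meteors, Foxes in two steps.
Lions cannot reach Giants, Foxes in two steps.
Giants reaches everyone (king).
Meteors cannot reach Marlins, Giants in two steps.
Lynx cannot reach Giants in two steps.
Foxes cannot reach Giants in two steps.
Novas cannot reach Marlins, Giants, Meteors in two steps.
Kings: Giants — 1.

1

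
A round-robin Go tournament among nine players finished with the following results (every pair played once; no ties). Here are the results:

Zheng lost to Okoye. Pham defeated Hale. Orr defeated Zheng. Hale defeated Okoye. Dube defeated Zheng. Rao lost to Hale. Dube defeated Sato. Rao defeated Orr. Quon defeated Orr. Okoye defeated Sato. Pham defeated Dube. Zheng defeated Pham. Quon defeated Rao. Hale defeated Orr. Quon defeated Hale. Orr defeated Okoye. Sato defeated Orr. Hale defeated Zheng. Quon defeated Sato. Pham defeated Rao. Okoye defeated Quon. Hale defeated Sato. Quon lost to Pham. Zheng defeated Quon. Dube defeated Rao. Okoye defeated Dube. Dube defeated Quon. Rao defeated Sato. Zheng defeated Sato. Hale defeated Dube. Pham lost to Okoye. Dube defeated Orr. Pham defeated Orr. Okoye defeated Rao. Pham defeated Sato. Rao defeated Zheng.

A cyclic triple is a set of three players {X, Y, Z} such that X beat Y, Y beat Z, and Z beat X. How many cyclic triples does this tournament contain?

Win totals: Okoye 6, Rao 3, Pham 6, Hale 6, Sato 1, Dube 5, Quon 4, Zheng 3, Orr 2.
A player with w wins dominates both others in C(w,2) triples; summing gives 15 + 3 + 15 + 15 + 0 + 10 + 6 + 3 + 1 = 68 transitive triples.
Total triples C(9,3) = 84, so cyclic triples = 84 − 68 = 16.

16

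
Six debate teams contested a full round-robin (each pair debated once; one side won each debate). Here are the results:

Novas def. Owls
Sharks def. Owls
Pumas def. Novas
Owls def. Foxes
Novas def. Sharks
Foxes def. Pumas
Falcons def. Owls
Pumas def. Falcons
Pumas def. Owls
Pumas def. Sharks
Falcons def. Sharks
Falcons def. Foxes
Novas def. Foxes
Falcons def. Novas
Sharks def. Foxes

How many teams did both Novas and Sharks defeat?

2

Novas beat: Foxes, Sharks, Owls.
Sharks beat: Foxes, Owls.
Both beat: Foxes, Owls — 2.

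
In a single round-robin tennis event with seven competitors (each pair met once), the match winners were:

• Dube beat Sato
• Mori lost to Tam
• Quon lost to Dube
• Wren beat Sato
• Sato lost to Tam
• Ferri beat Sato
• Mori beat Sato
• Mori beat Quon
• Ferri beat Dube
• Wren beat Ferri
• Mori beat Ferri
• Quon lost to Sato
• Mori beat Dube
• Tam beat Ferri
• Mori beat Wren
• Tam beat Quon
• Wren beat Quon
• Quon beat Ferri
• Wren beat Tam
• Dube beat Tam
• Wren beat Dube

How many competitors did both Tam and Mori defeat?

Tam beat: Ferri, Quon, Sato, Mori.
Mori beat: Wren, Ferri, Quon, Sato, Dube.
Both beat: Ferri, Quon, Sato — 3.

3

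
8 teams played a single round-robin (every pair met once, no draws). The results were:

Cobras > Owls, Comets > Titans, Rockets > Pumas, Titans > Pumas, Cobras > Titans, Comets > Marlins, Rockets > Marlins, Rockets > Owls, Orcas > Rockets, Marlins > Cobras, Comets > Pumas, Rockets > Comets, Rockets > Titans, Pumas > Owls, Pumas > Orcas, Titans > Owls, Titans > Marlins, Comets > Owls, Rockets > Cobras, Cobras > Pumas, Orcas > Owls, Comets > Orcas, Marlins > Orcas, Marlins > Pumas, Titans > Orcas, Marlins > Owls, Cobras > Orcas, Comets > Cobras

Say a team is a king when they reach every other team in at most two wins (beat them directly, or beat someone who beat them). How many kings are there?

Rockets reaches everyone (king).
Orcas reaches everyone (king).
Cobras cannot reach Comets in two steps.
Titans cannot reach Comets in two steps.
Comets reaches everyone (king).
Marlins cannot reach Comets in two steps.
Pumas cannot reach Cobras, Titans, Comets, Marlins in two steps.
Owls cannot reach Rockets, Orcas, Cobras, Titans, Comets, Marlins, Pumas in two steps.
Kings: Rockets, Orcas, Comets — 3.

3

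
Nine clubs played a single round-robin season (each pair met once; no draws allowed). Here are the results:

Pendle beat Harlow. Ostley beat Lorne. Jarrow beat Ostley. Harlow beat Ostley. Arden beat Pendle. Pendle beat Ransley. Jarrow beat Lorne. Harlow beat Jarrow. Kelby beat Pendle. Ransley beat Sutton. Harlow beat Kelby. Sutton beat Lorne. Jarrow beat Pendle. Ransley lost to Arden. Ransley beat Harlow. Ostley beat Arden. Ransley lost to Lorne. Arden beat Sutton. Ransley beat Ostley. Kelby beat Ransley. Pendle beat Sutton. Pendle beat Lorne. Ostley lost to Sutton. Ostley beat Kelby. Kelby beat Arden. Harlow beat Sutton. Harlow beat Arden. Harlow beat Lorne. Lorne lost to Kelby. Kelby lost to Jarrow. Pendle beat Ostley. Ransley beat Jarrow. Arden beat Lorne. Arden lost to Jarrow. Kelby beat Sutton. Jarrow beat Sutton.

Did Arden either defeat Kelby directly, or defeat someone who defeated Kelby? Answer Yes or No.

Arden did not beat Kelby directly.
Arden beat Lorne, Sutton, Pendle, Ransley, but each of them lost to Kelby. No two-step path.

No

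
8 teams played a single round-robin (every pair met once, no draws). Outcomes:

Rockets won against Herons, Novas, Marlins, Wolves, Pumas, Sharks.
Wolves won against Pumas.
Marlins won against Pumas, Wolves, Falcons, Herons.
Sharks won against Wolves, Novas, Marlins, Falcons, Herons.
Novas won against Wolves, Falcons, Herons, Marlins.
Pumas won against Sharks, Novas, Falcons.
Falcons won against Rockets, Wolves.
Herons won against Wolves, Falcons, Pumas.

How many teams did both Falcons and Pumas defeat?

Falcons beat: Rockets, Wolves.
Pumas beat: Sharks, Falcons, Novas.
No one was beaten by both.

0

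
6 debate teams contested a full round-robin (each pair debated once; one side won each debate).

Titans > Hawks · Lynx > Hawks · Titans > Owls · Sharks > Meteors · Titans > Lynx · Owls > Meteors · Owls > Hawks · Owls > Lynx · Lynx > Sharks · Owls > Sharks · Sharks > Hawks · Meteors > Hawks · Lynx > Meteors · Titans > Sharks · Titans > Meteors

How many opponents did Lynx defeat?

Lynx's results: beat Sharks, Meteors, Hawks; lost to Owls, Titans.
That is 3 wins.

3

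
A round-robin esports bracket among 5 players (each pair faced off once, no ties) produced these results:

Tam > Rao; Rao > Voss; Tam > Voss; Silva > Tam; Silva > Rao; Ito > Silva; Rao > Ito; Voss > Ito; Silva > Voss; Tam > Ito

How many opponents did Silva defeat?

3

Silva's results: beat Tam, Rao, Voss; lost to Ito.
That is 3 wins.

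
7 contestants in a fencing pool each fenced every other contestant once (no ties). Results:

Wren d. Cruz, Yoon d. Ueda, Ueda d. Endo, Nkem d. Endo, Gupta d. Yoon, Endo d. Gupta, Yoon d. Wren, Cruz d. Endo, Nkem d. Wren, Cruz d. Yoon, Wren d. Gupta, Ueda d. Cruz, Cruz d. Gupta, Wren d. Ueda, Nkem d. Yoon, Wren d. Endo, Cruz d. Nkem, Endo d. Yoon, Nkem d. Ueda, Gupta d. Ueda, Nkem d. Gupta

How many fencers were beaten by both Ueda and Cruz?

Ueda beat: Endo, Cruz.
Cruz beat: Nkem, Endo, Gupta, Yoon.
Both beat: Endo — 1.

1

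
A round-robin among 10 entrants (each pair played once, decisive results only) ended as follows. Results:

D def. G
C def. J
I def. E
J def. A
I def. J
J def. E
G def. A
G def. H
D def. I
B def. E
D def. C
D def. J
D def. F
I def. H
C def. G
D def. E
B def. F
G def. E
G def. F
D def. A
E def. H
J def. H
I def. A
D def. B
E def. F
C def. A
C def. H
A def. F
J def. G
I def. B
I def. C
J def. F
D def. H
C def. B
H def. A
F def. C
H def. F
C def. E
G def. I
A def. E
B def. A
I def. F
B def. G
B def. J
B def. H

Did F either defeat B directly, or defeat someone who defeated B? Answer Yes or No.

Yes

F did not beat B directly.
F beat C. Of those, C beat B.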